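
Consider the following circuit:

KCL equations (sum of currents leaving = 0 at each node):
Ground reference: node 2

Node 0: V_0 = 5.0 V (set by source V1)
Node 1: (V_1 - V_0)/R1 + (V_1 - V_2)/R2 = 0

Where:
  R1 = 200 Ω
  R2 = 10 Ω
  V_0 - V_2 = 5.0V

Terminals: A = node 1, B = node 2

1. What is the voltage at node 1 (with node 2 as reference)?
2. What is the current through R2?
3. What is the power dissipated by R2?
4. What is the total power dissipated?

Nodal analysis, taking node 2 as the 0 V reference.
Source V1 fixes V_0 = 5 V.
KCL at each unknown node (sum of currents leaving = 0; resistances in Ω):
  Node 1: (V_1 - 5)/200 + (V_1 - 0)/10 = 0
Collecting terms: 0.105 × V_1 = 0.025  =>  V_1 = 0.2381 V
Part 1:
  Read off the nodal solution: V_1 = 0.2381 V
Part 2:
  I_R2 = (V_1 - V_2)/R2 = (0.2381 - 0)/10 = 0.02381 A
  Magnitude: I_R2 = 0.02381 A
Part 3:
  I_R2 = (V_1 - V_2)/R2 = (0.2381 - 0)/10 = 0.02381 A
  P_R2 = I_R2² × R2 = (0.02381)² × 10 = 0.005669 W
Part 4:
  Power in each resistor, P = (ΔV)²/R:
    P_R1 = (5 - 0.2381)²/200 = 0.1134 W
    P_R2 = (0.2381 - 0)²/10 = 0.005669 W
  P_total = P_R1 + P_R2 = 0.119 W

Final answers:
1. V_1 = 0.2381 V
2. I_R2 = 0.02381 A
3. P_R2 = 0.005669 W
4. P_total = 0.119 W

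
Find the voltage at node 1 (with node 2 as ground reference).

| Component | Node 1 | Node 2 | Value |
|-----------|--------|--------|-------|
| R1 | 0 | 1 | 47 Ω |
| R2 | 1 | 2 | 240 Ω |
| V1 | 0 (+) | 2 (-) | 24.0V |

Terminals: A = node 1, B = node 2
Nodal analysis, taking node 2 as the 0 V reference.
Source V1 fixes V_0 = 24 V.
KCL at each unknown node (sum of currents leaving = 0; resistances in Ω):
  Node 1: (V_1 - 24)/47 + (V_1 - 0)/240 = 0
Collecting terms: 0.02544 × V_1 = 0.5106  =>  V_1 = 20.07 V
The requested potential is V_1 = 20.07 V.

Final answer: V_1 = 20.07 V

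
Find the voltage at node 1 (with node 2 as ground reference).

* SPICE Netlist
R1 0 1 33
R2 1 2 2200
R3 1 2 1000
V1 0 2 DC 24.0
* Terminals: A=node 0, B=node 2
Nodal analysis, taking node 2 as the 0 V reference.
Source V1 fixes V_0 = 24 V.
KCL at each unknown node (sum of currents leaving = 0; resistances in Ω):
  Node 1: (V_1 - 24)/33 + (V_1 - 0)/2200 + (V_1 - 0)/1000 = 0
Collecting terms: 0.03176 × V_1 = 0.7273  =>  V_1 = 22.9 V
The requested potential is V_1 = 22.9 V.

Final answer: V_1 = 22.9 V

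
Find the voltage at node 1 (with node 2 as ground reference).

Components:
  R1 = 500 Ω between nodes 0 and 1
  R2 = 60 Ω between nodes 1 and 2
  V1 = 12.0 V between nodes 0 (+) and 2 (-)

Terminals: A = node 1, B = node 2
Nodal analysis, taking node 2 as the 0 V reference.
Source V1 fixes V_0 = 12 V.
KCL at each unknown node (sum of currents leaving = 0; resistances in Ω):
  Node 1: (V_1 - 12)/500 + (V_1 - 0)/60 = 0
Collecting terms: 0.01867 × V_1 = 0.024  =>  V_1 = 1.286 V
The requested potential is V_1 = 1.286 V.

Final answer: V_1 = 1.286 V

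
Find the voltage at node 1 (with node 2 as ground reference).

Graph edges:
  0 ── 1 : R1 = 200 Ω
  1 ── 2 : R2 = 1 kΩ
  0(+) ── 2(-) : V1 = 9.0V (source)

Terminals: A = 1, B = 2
Nodal analysis, taking node 2 as the 0 V reference.
Source V1 fixes V_0 = 9 V.
KCL at each unknown node (sum of currents leaving = 0; resistances in Ω):
  Node 1: (V_1 - 9)/200 + (V_1 - 0)/1000 = 0
Collecting terms: 0.006 × V_1 = 0.045  =>  V_1 = 7.5 V
The requested potential is V_1 = 7.5 V.

Final answer: V_1 = 7.5 V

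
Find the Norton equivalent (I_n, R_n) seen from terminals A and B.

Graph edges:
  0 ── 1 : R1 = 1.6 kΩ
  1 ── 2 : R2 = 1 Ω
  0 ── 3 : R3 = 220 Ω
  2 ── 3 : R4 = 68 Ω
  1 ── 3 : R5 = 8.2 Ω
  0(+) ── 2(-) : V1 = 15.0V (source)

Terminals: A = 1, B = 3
Find the Thévenin equivalent first; then I_n = V_th/R_th and R_n = R_th.
Step 1 — V_th is the open-circuit voltage V_A - V_B (nothing connected across the terminals).
Nodal analysis, taking node 2 as the 0 V reference.
Source V1 fixes V_0 = 15 V.
KCL at each unknown node (sum of currents leaving = 0; resistances in Ω):
  Node 1: (V_1 - 15)/1600 + (V_1 - 0)/1 + (V_1 - V_3)/8.2 = 0
  Node 3: (V_3 - 15)/220 + (V_3 - 0)/68 + (V_3 - V_1)/8.2 = 0
Collecting terms (coefficients in siemens):
  1.123·V_1 - 0.122·V_3 = 0.009375
  0.1412·V_3 - 0.122·V_1 = 0.06818
Determinant D = (1.123)(0.1412) - (-0.122)(-0.122) = 0.1436
V_1 = [(0.009375)(0.1412) - (-0.122)(0.06818)]/D = 0.0671 V
V_3 = [(1.123)(0.06818) - (0.009375)(-0.122)]/D = 0.5408 V
V_th = V_1 - V_3 = 0.0671 - 0.5408 = -0.4737 V
Step 2 — R_th: zero the source — replace V1 by a short circuit (node 2 merges into node 0) — and find the resistance seen between A (node 1) and B (node 3).
Reduce the network between node 1 (A) and node 3 (B) by series/parallel combination:
  Rp1 = R1 ‖ R2 (parallel, both between nodes 0 and 1) = 1/(1/1600 + 1/1) = 0.9994 Ω
  Rp2 = R3 ‖ R4 (parallel, both between nodes 0 and 3) = 1/(1/220 + 1/68) = 51.94 Ω
  Rs1 = Rp1 + Rp2 (series, joined only at node 0) = 0.9994 + 51.94 = 52.94 Ω
  Rp3 = R5 ‖ Rs1 (parallel, both between nodes 1 and 3) = 1/(1/8.2 + 1/52.94) = 7.1 Ω
R_th = 7.1 Ω
I_n = V_th/R_th = -0.4737/7.1 = -0.06672 A, and R_n = R_th = 7.1 Ω

Final answer: I_n = -0.06672 A, R_n = 7.1 Ω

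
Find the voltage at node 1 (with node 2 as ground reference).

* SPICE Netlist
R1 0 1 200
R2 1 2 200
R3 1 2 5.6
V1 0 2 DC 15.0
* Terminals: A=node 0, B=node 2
Nodal analysis, taking node 2 as the 0 V reference.
Source V1 fixes V_0 = 15 V.
KCL at each unknown node (sum of currents leaving = 0; resistances in Ω):
  Node 1: (V_1 - 15)/200 + (V_1 - 0)/200 + (V_1 - 0)/5.6 = 0
Collecting terms: 0.1886 × V_1 = 0.075  =>  V_1 = 0.3977 V
The requested potential is V_1 = 0.3977 V.

Final answer: V_1 = 0.3977 V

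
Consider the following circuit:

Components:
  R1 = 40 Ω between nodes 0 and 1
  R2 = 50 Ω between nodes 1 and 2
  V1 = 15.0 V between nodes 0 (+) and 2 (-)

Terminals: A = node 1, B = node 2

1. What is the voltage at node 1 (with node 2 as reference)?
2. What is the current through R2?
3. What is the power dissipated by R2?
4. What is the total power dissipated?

Nodal analysis, taking node 2 as the 0 V reference.
Source V1 fixes V_0 = 15 V.
KCL at each unknown node (sum of currents leaving = 0; resistances in Ω):
  Node 1: (V_1 - 15)/40 + (V_1 - 0)/50 = 0
Collecting terms: 0.045 × V_1 = 0.375  =>  V_1 = 8.333 V
Part 1:
  Read off the nodal solution: V_1 = 8.333 V
Part 2:
  I_R2 = (V_1 - V_2)/R2 = (8.333 - 0)/50 = 0.1667 A
  Magnitude: I_R2 = 0.1667 A
Part 3:
  I_R2 = (V_1 - V_2)/R2 = (8.333 - 0)/50 = 0.1667 A
  P_R2 = I_R2² × R2 = (0.1667)² × 50 = 1.389 W
Part 4:
  Power in each resistor, P = (ΔV)²/R:
    P_R1 = (15 - 8.333)²/40 = 1.111 W
    P_R2 = (8.333 - 0)²/50 = 1.389 W
  P_total = P_R1 + P_R2 = 2.5 W

Final answers:
1. V_1 = 8.333 V
2. I_R2 = 0.1667 A
3. P_R2 = 1.389 W
4. P_total = 2.5 W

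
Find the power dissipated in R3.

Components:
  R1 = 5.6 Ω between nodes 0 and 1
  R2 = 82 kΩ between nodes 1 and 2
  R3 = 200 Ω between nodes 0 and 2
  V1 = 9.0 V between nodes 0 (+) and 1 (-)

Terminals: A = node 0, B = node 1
Nodal analysis, taking node 1 as the 0 V reference.
Source V1 fixes V_0 = 9 V.
KCL at each unknown node (sum of currents leaving = 0; resistances in Ω):
  Node 2: (V_2 - 0)/82000 + (V_2 - 9)/200 = 0
Collecting terms: 0.005012 × V_2 = 0.045  =>  V_2 = 8.978 V
I_R3 = (V_0 - V_2)/R3 = (9 - 8.978)/200 = 0.0001095 A
P_R3 = I_R3² × R3 = (0.0001095)² × 200 = 0.000002398 W

Final answer: 2.398e-06 W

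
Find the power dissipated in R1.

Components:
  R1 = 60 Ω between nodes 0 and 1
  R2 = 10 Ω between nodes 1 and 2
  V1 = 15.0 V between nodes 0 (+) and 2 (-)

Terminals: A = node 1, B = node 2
Nodal analysis, taking node 2 as the 0 V reference.
Source V1 fixes V_0 = 15 V.
KCL at each unknown node (sum of currents leaving = 0; resistances in Ω):
  Node 1: (V_1 - 15)/60 + (V_1 - 0)/10 = 0
Collecting terms: 0.1167 × V_1 = 0.25  =>  V_1 = 2.143 V
I_R1 = (V_0 - V_1)/R1 = (15 - 2.143)/60 = 0.2143 A
P_R1 = I_R1² × R1 = (0.2143)² × 60 = 2.755 W

Final answer: 2.755 W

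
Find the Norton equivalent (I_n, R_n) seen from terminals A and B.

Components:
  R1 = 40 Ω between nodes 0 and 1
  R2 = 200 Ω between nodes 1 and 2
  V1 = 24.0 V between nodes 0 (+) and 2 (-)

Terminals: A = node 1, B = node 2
Find the Thévenin equivalent first; then I_n = V_th/R_th and R_n = R_th.
Step 1 — V_th is the open-circuit voltage V_A - V_B (nothing connected across the terminals).
Nodal analysis, taking node 2 as the 0 V reference.
Source V1 fixes V_0 = 24 V.
KCL at each unknown node (sum of currents leaving = 0; resistances in Ω):
  Node 1: (V_1 - 24)/40 + (V_1 - 0)/200 = 0
Collecting terms: 0.03 × V_1 = 0.6  =>  V_1 = 20 V
V_th = V_1 - V_2 = 20 - 0 = 20 V
Step 2 — R_th: zero the source — replace V1 by a short circuit (node 2 merges into node 0) — and find the resistance seen between A (node 1) and B (node 0).
Reduce the network between node 1 (A) and node 0 (B) by series/parallel combination:
  Rp1 = R1 ‖ R2 (parallel, both between nodes 0 and 1) = 1/(1/40 + 1/200) = 33.33 Ω
R_th = 33.33 Ω
I_n = V_th/R_th = 20/33.33 = 0.6 A, and R_n = R_th = 33.33 Ω

Final answer: I_n = 0.6 A, R_n = 33.33 Ω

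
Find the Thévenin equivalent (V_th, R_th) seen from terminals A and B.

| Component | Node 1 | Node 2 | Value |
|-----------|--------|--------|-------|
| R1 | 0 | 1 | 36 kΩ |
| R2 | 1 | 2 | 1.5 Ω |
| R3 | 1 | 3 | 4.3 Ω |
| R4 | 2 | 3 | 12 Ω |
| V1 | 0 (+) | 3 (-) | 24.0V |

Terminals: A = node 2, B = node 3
Step 1 — V_th is the open-circuit voltage V_A - V_B (nothing connected across the terminals).
Nodal analysis, taking node 3 as the 0 V reference.
Source V1 fixes V_0 = 24 V.
KCL at each unknown node (sum of currents leaving = 0; resistances in Ω):
  Node 1: (V_1 - 24)/36000 + (V_1 - V_2)/1.5 + (V_1 - 0)/4.3 = 0
  Node 2: (V_2 - V_1)/1.5 + (V_2 - 0)/12 = 0
Collecting terms (coefficients in siemens):
  0.8993·V_1 - 0.6667·V_2 = 0.0006667
  0.75·V_2 - 0.6667·V_1 = 0
Determinant D = (0.8993)(0.75) - (-0.6667)(-0.6667) = 0.23
V_1 = [(0.0006667)(0.75) - (-0.6667)(0)]/D = 0.002174 V
V_2 = [(0.8993)(0) - (0.0006667)(-0.6667)]/D = 0.001932 V
V_th = V_2 - V_3 = 0.001932 - 0 = 0.001932 V
Step 2 — R_th: zero the source — replace V1 by a short circuit (node 3 merges into node 0) — and find the resistance seen between A (node 2) and B (node 0).
Reduce the network between node 2 (A) and node 0 (B) by series/parallel combination:
  Rp1 = R1 ‖ R3 (parallel, both between nodes 0 and 1) = 1/(1/36000 + 1/4.3) = 4.299 Ω
  Rs1 = R2 + Rp1 (series, joined only at node 1) = 1.5 + 4.299 = 5.799 Ω
  Rp2 = R4 ‖ Rs1 (parallel, both between nodes 0 and 2) = 1/(1/12 + 1/5.799) = 3.91 Ω
R_th = 3.91 Ω

Final answer: V_th = 0.001932 V, R_th = 3.91 Ω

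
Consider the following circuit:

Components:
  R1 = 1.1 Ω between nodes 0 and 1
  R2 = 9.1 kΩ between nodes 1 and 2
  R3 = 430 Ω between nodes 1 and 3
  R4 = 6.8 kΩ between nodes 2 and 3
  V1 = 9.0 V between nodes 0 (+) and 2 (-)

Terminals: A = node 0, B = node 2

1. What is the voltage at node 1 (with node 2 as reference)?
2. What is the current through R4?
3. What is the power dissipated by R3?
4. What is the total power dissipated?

Nodal analysis, taking node 2 as the 0 V reference.
Source V1 fixes V_0 = 9 V.
KCL at each unknown node (sum of currents leaving = 0; resistances in Ω):
  Node 1: (V_1 - 9)/1.1 + (V_1 - 0)/9100 + (V_1 - V_3)/430 = 0
  Node 3: (V_3 - V_1)/430 + (V_3 - 0)/6800 = 0
Collecting terms (coefficients in siemens):
  0.9115·V_1 - 0.002326·V_3 = 8.182
  0.002473·V_3 - 0.002326·V_1 = 0
Determinant D = (0.9115)(0.002473) - (-0.002326)(-0.002326) = 0.002248
V_1 = [(8.182)(0.002473) - (-0.002326)(0)]/D = 8.998 V
V_3 = [(0.9115)(0) - (8.182)(-0.002326)]/D = 8.462 V
Part 1:
  Read off the nodal solution: V_1 = 8.998 V
Part 2:
  I_R4 = (V_2 - V_3)/R4 = (0 - 8.462)/6800 = -0.001244 A
  Magnitude: I_R4 = 0.001244 A
Part 3:
  I_R3 = (V_1 - V_3)/R3 = (8.998 - 8.462)/430 = 0.001244 A
  P_R3 = I_R3² × R3 = (0.001244)² × 430 = 0.0006659 W
Part 4:
  Power in each resistor, P = (ΔV)²/R:
    P_R1 = (9 - 8.998)²/1.1 = 0.000005486 W
    P_R2 = (8.998 - 0)²/9100 = 0.008896 W
    P_R3 = (8.998 - 8.462)²/430 = 0.0006659 W
    P_R4 = (0 - 8.462)²/6800 = 0.01053 W
  P_total = P_R1 + P_R2 + P_R3 + P_R4 = 0.0201 W

Final answers:
1. V_1 = 8.998 V
2. I_R4 = 0.001244 A
3. P_R3 = 0.0006659 W
4. P_total = 0.0201 W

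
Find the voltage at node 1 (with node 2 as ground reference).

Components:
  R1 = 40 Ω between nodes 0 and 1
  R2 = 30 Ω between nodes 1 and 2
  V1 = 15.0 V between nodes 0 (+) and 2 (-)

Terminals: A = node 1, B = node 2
Nodal analysis, taking node 2 as the 0 V reference.
Source V1 fixes V_0 = 15 V.
KCL at each unknown node (sum of currents leaving = 0; resistances in Ω):
  Node 1: (V_1 - 15)/40 + (V_1 - 0)/30 = 0
Collecting terms: 0.05833 × V_1 = 0.375  =>  V_1 = 6.429 V
The requested potential is V_1 = 6.429 V.

Final answer: V_1 = 6.429 V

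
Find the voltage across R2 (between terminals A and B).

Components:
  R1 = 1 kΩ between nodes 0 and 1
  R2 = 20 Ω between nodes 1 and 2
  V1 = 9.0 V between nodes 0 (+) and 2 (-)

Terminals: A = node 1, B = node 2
R1 and R2 are in series across V1 (node 0 → node 1 → node 2), and the output A–B is taken across R2, so this is a voltage divider.
Series current: I = V1/(R1 + R2) = 9/(1000 + 20) = 9/1020 = 0.008824 A
V_R2 = I × R2 = V1 × R2/(R1 + R2) = 9 × 20/1020 = 0.1765 V

Final answer: 0.1765 V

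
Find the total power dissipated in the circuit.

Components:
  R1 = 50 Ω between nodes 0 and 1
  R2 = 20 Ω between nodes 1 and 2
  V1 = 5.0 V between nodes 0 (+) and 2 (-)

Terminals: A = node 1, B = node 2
Nodal analysis, taking node 2 as the 0 V reference.
Source V1 fixes V_0 = 5 V.
KCL at each unknown node (sum of currents leaving = 0; resistances in Ω):
  Node 1: (V_1 - 5)/50 + (V_1 - 0)/20 = 0
Collecting terms: 0.07 × V_1 = 0.1  =>  V_1 = 1.429 V
Power in each resistor, P = (ΔV)²/R:
  P_R1 = (5 - 1.429)²/50 = 0.2551 W
  P_R2 = (1.429 - 0)²/20 = 0.102 W
P_total = P_R1 + P_R2 = 0.3571 W

Final answer: 0.3571 W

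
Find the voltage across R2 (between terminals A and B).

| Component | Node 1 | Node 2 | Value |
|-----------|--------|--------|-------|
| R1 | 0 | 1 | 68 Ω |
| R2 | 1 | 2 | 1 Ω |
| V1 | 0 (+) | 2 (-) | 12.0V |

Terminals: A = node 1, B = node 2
R1 and R2 are in series across V1 (node 0 → node 1 → node 2), and the output A–B is taken across R2, so this is a voltage divider.
Series current: I = V1/(R1 + R2) = 12/(68 + 1) = 12/69 = 0.1739 A
V_R2 = I × R2 = V1 × R2/(R1 + R2) = 12 × 1/69 = 0.1739 V

Final answer: 0.1739 V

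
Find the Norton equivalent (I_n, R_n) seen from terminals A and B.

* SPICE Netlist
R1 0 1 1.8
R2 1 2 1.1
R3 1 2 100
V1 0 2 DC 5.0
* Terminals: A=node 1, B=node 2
Find the Thévenin equivalent first; then I_n = V_th/R_th and R_n = R_th.
Step 1 — V_th is the open-circuit voltage V_A - V_B (nothing connected across the terminals).
Nodal analysis, taking node 2 as the 0 V reference.
Source V1 fixes V_0 = 5 V.
KCL at each unknown node (sum of currents leaving = 0; resistances in Ω):
  Node 1: (V_1 - 5)/1.8 + (V_1 - 0)/1.1 + (V_1 - 0)/100 = 0
Collecting terms: 1.475 × V_1 = 2.778  =>  V_1 = 1.884 V
V_th = V_1 - V_2 = 1.884 - 0 = 1.884 V
Step 2 — R_th: zero the source — replace V1 by a short circuit (node 2 merges into node 0) — and find the resistance seen between A (node 1) and B (node 0).
Reduce the network between node 1 (A) and node 0 (B) by series/parallel combination:
  Rp1 = R1 ‖ R2 ‖ R3 (parallel, all between nodes 0 and 1) = 1/(1/1.8 + 1/1.1 + 1/100) = 0.6781 Ω
R_th = 0.6781 Ω
I_n = V_th/R_th = 1.884/0.6781 = 2.778 A, and R_n = R_th = 0.6781 Ω

Final answer: I_n = 2.778 A, R_n = 0.6781 Ω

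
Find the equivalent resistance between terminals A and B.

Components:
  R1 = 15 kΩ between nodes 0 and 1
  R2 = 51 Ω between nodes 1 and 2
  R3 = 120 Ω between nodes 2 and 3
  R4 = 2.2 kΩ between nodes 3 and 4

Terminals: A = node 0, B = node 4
Reduce the network between node 0 (A) and node 4 (B) by series/parallel combination:
  Rs1 = R1 + R2 (series, joined only at node 1) = 15000 + 51 = 15050 Ω
  Rs2 = R3 + Rs1 (series, joined only at node 2) = 120 + 15050 = 15170 Ω
  Rs3 = R4 + Rs2 (series, joined only at node 3) = 2200 + 15170 = 17370 Ω
R_eq = 17.37 kΩ

Final answer: 17.37 kΩ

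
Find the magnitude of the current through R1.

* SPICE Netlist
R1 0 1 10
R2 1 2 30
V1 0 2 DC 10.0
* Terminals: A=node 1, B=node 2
Nodal analysis, taking node 2 as the 0 V reference.
Source V1 fixes V_0 = 10 V.
KCL at each unknown node (sum of currents leaving = 0; resistances in Ω):
  Node 1: (V_1 - 10)/10 + (V_1 - 0)/30 = 0
Collecting terms: 0.1333 × V_1 = 1  =>  V_1 = 7.5 V
I_R1 = (V_0 - V_1)/R1 = (10 - 7.5)/10 = 0.25 A
|I_R1| = 0.25 A

Final answer: |I_R1| = 0.25 A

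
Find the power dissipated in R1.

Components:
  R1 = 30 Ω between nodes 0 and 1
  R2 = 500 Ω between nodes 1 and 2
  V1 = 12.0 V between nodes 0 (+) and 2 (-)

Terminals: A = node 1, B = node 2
Nodal analysis, taking node 2 as the 0 V reference.
Source V1 fixes V_0 = 12 V.
KCL at each unknown node (sum of currents leaving = 0; resistances in Ω):
  Node 1: (V_1 - 12)/30 + (V_1 - 0)/500 = 0
Collecting terms: 0.03533 × V_1 = 0.4  =>  V_1 = 11.32 V
I_R1 = (V_0 - V_1)/R1 = (12 - 11.32)/30 = 0.02264 A
P_R1 = I_R1² × R1 = (0.02264)² × 30 = 0.01538 W

Final answer: 0.01538 W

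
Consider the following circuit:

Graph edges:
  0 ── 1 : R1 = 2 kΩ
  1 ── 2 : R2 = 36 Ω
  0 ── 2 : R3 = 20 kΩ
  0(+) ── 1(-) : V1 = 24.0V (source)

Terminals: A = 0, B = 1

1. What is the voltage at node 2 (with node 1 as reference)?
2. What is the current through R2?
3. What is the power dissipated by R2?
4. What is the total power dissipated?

Nodal analysis, taking node 1 as the 0 V reference.
Source V1 fixes V_0 = 24 V.
KCL at each unknown node (sum of currents leaving = 0; resistances in Ω):
  Node 2: (V_2 - 0)/36 + (V_2 - 24)/20000 = 0
Collecting terms: 0.02783 × V_2 = 0.0012  =>  V_2 = 0.04312 V
Part 1:
  Read off the nodal solution: V_2 = 0.04312 V
Part 2:
  I_R2 = (V_1 - V_2)/R2 = (0 - 0.04312)/36 = -0.001198 A
  Magnitude: I_R2 = 0.001198 A
Part 3:
  I_R2 = (V_1 - V_2)/R2 = (0 - 0.04312)/36 = -0.001198 A
  P_R2 = I_R2² × R2 = (-0.001198)² × 36 = 0.00005165 W
Part 4:
  Power in each resistor, P = (ΔV)²/R:
    P_R1 = (24 - 0)²/2000 = 0.288 W
    P_R2 = (0 - 0.04312)²/36 = 0.00005165 W
    P_R3 = (24 - 0.04312)²/20000 = 0.0287 W
  P_total = P_R1 + P_R2 + P_R3 = 0.3167 W

Final answers:
1. V_2 = 0.04312 V
2. I_R2 = 0.001198 A
3. P_R2 = 5.165e-05 W
4. P_total = 0.3167 W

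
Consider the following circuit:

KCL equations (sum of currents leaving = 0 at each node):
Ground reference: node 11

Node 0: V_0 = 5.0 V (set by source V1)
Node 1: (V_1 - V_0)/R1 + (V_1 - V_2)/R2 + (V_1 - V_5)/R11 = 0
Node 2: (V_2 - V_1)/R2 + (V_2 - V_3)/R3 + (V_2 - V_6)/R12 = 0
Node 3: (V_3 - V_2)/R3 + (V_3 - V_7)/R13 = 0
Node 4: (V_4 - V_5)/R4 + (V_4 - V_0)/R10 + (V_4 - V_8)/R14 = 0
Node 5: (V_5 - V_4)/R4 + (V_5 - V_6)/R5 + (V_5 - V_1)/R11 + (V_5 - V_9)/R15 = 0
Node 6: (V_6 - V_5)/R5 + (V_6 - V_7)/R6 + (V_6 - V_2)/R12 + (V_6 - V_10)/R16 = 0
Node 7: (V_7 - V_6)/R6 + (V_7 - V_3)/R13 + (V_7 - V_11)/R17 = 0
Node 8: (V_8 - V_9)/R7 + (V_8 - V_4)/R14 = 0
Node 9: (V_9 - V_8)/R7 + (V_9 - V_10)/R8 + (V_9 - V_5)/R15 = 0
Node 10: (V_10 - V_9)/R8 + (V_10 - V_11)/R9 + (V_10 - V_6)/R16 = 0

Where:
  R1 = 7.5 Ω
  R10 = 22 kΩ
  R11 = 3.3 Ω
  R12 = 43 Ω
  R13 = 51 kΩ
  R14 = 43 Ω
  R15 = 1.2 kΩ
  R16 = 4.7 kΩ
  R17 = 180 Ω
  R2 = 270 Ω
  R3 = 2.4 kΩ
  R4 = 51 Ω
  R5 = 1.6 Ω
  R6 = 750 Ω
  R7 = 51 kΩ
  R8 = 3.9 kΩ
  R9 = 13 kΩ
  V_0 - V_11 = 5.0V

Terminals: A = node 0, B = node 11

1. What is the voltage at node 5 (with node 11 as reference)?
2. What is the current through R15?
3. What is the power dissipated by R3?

Nodal analysis, taking node 11 as the 0 V reference.
Source V1 fixes V_0 = 5 V.
KCL at each unknown node (sum of currents leaving = 0; resistances in Ω):
  Node 1: (V_1 - 5)/7.5 + (V_1 - V_2)/270 + (V_1 - V_5)/3.3 = 0
  Node 2: (V_2 - V_1)/270 + (V_2 - V_3)/2400 + (V_2 - V_6)/43 = 0
  Node 3: (V_3 - V_2)/2400 + (V_3 - V_7)/51000 = 0
  Node 4: (V_4 - V_5)/51 + (V_4 - 5)/22000 + (V_4 - V_8)/43 = 0
  Node 5: (V_5 - V_4)/51 + (V_5 - V_6)/1.6 + (V_5 - V_1)/3.3 + (V_5 - V_9)/1200 = 0
  Node 6: (V_6 - V_5)/1.6 + (V_6 - V_7)/750 + (V_6 - V_2)/43 + (V_6 - V_10)/4700 = 0
  Node 7: (V_7 - V_6)/750 + (V_7 - V_3)/51000 + (V_7 - 0)/180 = 0
  Node 8: (V_8 - V_9)/51000 + (V_8 - V_4)/43 = 0
  Node 9: (V_9 - V_8)/51000 + (V_9 - V_10)/3900 + (V_9 - V_5)/1200 = 0
  Node 10: (V_10 - V_9)/3900 + (V_10 - 0)/13000 + (V_10 - V_6)/4700 = 0
Collecting terms (coefficients in siemens):
  0.4401·V_1 - 0.003704·V_2 - 0.303·V_5 = 0.6667
  0.02738·V_2 - 0.003704·V_1 - 0.0004167·V_3 - 0.02326·V_6 = 0
  0.0004363·V_3 - 0.0004167·V_2 - 0.00001961·V_7 = 0
  0.04291·V_4 - 0.01961·V_5 - 0.02326·V_8 = 0.0002273
  0.9485·V_5 - 0.303·V_1 - 0.01961·V_4 - 0.625·V_6 - 0.0008333·V_9 = 0
  0.6498·V_6 - 0.02326·V_2 - 0.625·V_5 - 0.001333·V_7 - 0.0002128·V_10 = 0
  0.006908·V_7 - 0.00001961·V_3 - 0.001333·V_6 = 0
  0.02328·V_8 - 0.02326·V_4 - 0.00001961·V_9 = 0
  0.001109·V_9 - 0.0008333·V_5 - 0.00001961·V_8 - 0.0002564·V_10 = 0
  0.0005461·V_10 - 0.0002128·V_6 - 0.0002564·V_9 = 0
Solving these 10 simultaneous equations (Gaussian elimination) gives:
  V_1 = 4.957 V, V_2 = 4.931 V, V_3 = 4.753 V, V_4 = 4.939 V
  V_5 = 4.939 V, V_6 = 4.93 V, V_7 = 0.965 V, V_8 = 4.939 V
  V_9 = 4.758 V, V_10 = 4.155 V
Part 1:
  Read off the nodal solution: V_5 = 4.939 V
Part 2:
  I_R15 = (V_5 - V_9)/R15 = (4.939 - 4.758)/1200 = 0.000151 A
  Magnitude: I_R15 = 0.000151 A
Part 3:
  I_R3 = (V_2 - V_3)/R3 = (4.931 - 4.753)/2400 = 0.00007427 A
  P_R3 = I_R3² × R3 = (0.00007427)² × 2400 = 0.00001324 W

Final answers:
1. V_5 = 4.939 V
2. I_R15 = 0.000151 A
3. P_R3 = 1.324e-05 W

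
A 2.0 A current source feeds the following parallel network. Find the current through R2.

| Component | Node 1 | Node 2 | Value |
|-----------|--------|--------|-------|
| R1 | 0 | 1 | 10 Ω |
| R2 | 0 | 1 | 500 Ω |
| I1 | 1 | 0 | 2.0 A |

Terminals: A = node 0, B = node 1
All resistors sit directly between nodes 0 and 1, so they are in parallel and share one voltage V; the full source current 2 A splits among them.
1/R_par = 1/10 + 1/500 = 0.102 S  =>  R_par = 9.804 Ω
V = I × R_par = 2 × 9.804 = 19.61 V
I_R2 = V/R2 = 19.61/500 = 0.03922 A

Final answer: 0.03922 A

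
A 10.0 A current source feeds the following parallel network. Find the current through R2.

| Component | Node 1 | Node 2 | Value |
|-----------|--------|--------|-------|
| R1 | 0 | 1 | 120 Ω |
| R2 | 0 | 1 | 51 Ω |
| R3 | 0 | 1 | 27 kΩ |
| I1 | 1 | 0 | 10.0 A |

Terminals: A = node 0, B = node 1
All resistors sit directly between nodes 0 and 1, so they are in parallel and share one voltage V; the full source current 10 A splits among them.
1/R_par = 1/120 + 1/51 + 1/27000 = 0.02798 S  =>  R_par = 35.74 Ω
V = I × R_par = 10 × 35.74 = 357.4 V
I_R2 = V/R2 = 357.4/51 = 7.008 A

Final answer: 7.008 A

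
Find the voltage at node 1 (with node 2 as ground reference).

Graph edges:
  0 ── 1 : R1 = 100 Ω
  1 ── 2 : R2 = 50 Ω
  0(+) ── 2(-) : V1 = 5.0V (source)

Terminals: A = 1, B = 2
Nodal analysis, taking node 2 as the 0 V reference.
Source V1 fixes V_0 = 5 V.
KCL at each unknown node (sum of currents leaving = 0; resistances in Ω):
  Node 1: (V_1 - 5)/100 + (V_1 - 0)/50 = 0
Collecting terms: 0.03 × V_1 = 0.05  =>  V_1 = 1.667 V
The requested potential is V_1 = 1.667 V.

Final answer: V_1 = 1.667 V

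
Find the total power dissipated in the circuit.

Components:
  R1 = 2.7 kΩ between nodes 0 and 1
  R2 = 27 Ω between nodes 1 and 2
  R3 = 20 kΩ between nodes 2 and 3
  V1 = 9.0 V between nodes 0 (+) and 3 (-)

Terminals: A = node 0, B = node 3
Nodal analysis, taking node 3 as the 0 V reference.
Source V1 fixes V_0 = 9 V.
KCL at each unknown node (sum of currents leaving = 0; resistances in Ω):
  Node 1: (V_1 - 9)/2700 + (V_1 - V_2)/27 = 0
  Node 2: (V_2 - V_1)/27 + (V_2 - 0)/20000 = 0
Collecting terms (coefficients in siemens):
  0.03741·V_1 - 0.03704·V_2 = 0.003333
  0.03709·V_2 - 0.03704·V_1 = 0
Determinant D = (0.03741)(0.03709) - (-0.03704)(-0.03704) = 0.00001559
V_1 = [(0.003333)(0.03709) - (-0.03704)(0)]/D = 7.931 V
V_2 = [(0.03741)(0) - (0.003333)(-0.03704)]/D = 7.92 V
Power in each resistor, P = (ΔV)²/R:
  P_R1 = (9 - 7.931)²/2700 = 0.0004234 W
  P_R2 = (7.931 - 7.92)²/27 = 0.000004234 W
  P_R3 = (7.92 - 0)²/20000 = 0.003136 W
P_total = P_R1 + P_R2 + P_R3 = 0.003564 W

Final answer: 0.003564 W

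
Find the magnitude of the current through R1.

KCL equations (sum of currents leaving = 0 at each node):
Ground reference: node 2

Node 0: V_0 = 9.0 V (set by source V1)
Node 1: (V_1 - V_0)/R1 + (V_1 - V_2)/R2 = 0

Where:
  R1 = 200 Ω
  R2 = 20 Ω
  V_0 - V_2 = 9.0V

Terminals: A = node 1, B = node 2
Nodal analysis, taking node 2 as the 0 V reference.
Source V1 fixes V_0 = 9 V.
KCL at each unknown node (sum of currents leaving = 0; resistances in Ω):
  Node 1: (V_1 - 9)/200 + (V_1 - 0)/20 = 0
Collecting terms: 0.055 × V_1 = 0.045  =>  V_1 = 0.8182 V
I_R1 = (V_0 - V_1)/R1 = (9 - 0.8182)/200 = 0.04091 A
|I_R1| = 0.04091 A

Final answer: |I_R1| = 0.04091 A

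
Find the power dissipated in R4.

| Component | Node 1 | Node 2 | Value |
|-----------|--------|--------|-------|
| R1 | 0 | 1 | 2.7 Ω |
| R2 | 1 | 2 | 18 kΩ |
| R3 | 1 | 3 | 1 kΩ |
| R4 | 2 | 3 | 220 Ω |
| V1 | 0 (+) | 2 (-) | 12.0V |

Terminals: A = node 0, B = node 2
Nodal analysis, taking node 2 as the 0 V reference.
Source V1 fixes V_0 = 12 V.
KCL at each unknown node (sum of currents leaving = 0; resistances in Ω):
  Node 1: (V_1 - 12)/2.7 + (V_1 - 0)/18000 + (V_1 - V_3)/1000 = 0
  Node 3: (V_3 - V_1)/1000 + (V_3 - 0)/220 = 0
Collecting terms (coefficients in siemens):
  0.3714·V_1 - 0.001·V_3 = 4.444
  0.005545·V_3 - 0.001·V_1 = 0
Determinant D = (0.3714)(0.005545) - (-0.001)(-0.001) = 0.002059
V_1 = [(4.444)(0.005545) - (-0.001)(0)]/D = 11.97 V
V_3 = [(0.3714)(0) - (4.444)(-0.001)]/D = 2.159 V
I_R4 = (V_2 - V_3)/R4 = (0 - 2.159)/220 = -0.009813 A
P_R4 = I_R4² × R4 = (-0.009813)² × 220 = 0.02118 W

Final answer: 0.02118 W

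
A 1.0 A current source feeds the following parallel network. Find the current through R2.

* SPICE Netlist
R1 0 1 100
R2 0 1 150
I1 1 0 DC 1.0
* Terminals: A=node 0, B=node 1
All resistors sit directly between nodes 0 and 1, so they are in parallel and share one voltage V; the full source current 1 A splits among them.
1/R_par = 1/100 + 1/150 = 0.01667 S  =>  R_par = 60 Ω
V = I × R_par = 1 × 60 = 60 V
I_R2 = V/R2 = 60/150 = 0.4 A

Final answer: 0.4 A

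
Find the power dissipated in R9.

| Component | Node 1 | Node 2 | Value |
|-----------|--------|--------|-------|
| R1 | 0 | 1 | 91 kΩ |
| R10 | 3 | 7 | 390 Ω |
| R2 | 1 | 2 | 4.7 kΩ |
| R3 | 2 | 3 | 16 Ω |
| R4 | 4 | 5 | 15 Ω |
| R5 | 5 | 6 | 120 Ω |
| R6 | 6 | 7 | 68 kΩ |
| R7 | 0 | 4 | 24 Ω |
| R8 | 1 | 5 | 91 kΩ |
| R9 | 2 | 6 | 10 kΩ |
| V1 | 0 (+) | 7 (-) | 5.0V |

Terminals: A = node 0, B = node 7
Nodal analysis, taking node 7 as the 0 V reference.
Source V1 fixes V_0 = 5 V.
KCL at each unknown node (sum of currents leaving = 0; resistances in Ω):
  Node 1: (V_1 - 5)/91000 + (V_1 - V_2)/4700 + (V_1 - V_5)/91000 = 0
  Node 2: (V_2 - V_1)/4700 + (V_2 - V_3)/16 + (V_2 - V_6)/10000 = 0
  Node 3: (V_3 - V_2)/16 + (V_3 - 0)/390 = 0
  Node 4: (V_4 - V_5)/15 + (V_4 - 5)/24 = 0
  Node 5: (V_5 - V_4)/15 + (V_5 - V_6)/120 + (V_5 - V_1)/91000 = 0
  Node 6: (V_6 - V_5)/120 + (V_6 - 0)/68000 + (V_6 - V_2)/10000 = 0
Collecting terms (coefficients in siemens):
  0.0002347·V_1 - 0.0002128·V_2 - 0.00001099·V_5 = 0.00005495
  0.06281·V_2 - 0.0002128·V_1 - 0.0625·V_3 - 0.0001·V_6 = 0
  0.06506·V_3 - 0.0625·V_2 = 0
  0.1083·V_4 - 0.06667·V_5 = 0.2083
  0.07501·V_5 - 0.00001099·V_1 - 0.06667·V_4 - 0.008333·V_6 = 0
  0.008448·V_6 - 0.0001·V_2 - 0.008333·V_5 = 0
Solving these 6 simultaneous equations (Gaussian elimination) gives:
  V_1 = 0.6743 V, V_2 = 0.2286 V, V_3 = 0.2196 V, V_4 = 4.986 V
  V_5 = 4.977 V, V_6 = 4.912 V
I_R9 = (V_2 - V_6)/R9 = (0.2286 - 4.912)/10000 = -0.0004684 A
P_R9 = I_R9² × R9 = (-0.0004684)² × 10000 = 0.002194 W

Final answer: 0.002194 W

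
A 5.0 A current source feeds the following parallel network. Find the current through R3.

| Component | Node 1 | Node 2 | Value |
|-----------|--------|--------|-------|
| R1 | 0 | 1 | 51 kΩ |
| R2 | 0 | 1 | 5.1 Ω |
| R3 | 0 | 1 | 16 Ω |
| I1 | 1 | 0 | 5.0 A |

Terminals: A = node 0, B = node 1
All resistors sit directly between nodes 0 and 1, so they are in parallel and share one voltage V; the full source current 5 A splits among them.
1/R_par = 1/51000 + 1/5.1 + 1/16 = 0.2586 S  =>  R_par = 3.867 Ω
V = I × R_par = 5 × 3.867 = 19.34 V
I_R3 = V/R3 = 19.34/16 = 1.208 A

Final answer: 1.208 A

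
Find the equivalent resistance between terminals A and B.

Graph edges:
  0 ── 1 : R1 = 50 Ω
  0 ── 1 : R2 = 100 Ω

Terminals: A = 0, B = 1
Reduce the network between node 0 (A) and node 1 (B) by series/parallel combination:
  Rp1 = R1 ‖ R2 (parallel, both between nodes 0 and 1) = 1/(1/50 + 1/100) = 33.33 Ω
R_eq = 33.33 Ω

Final answer: 33.33 Ω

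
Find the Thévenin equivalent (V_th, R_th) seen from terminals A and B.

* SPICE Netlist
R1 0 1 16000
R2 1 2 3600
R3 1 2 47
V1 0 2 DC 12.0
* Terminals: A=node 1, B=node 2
Step 1 — V_th is the open-circuit voltage V_A - V_B (nothing connected across the terminals).
Nodal analysis, taking node 2 as the 0 V reference.
Source V1 fixes V_0 = 12 V.
KCL at each unknown node (sum of currents leaving = 0; resistances in Ω):
  Node 1: (V_1 - 12)/16000 + (V_1 - 0)/3600 + (V_1 - 0)/47 = 0
Collecting terms: 0.02162 × V_1 = 0.00075  =>  V_1 = 0.0347 V
V_th = V_1 - V_2 = 0.0347 - 0 = 0.0347 V
Step 2 — R_th: zero the source — replace V1 by a short circuit (node 2 merges into node 0) — and find the resistance seen between A (node 1) and B (node 0).
Reduce the network between node 1 (A) and node 0 (B) by series/parallel combination:
  Rp1 = R1 ‖ R2 ‖ R3 (parallel, all between nodes 0 and 1) = 1/(1/16000 + 1/3600 + 1/47) = 46.26 Ω
R_th = 46.26 Ω

Final answer: V_th = 0.0347 V, R_th = 46.26 Ω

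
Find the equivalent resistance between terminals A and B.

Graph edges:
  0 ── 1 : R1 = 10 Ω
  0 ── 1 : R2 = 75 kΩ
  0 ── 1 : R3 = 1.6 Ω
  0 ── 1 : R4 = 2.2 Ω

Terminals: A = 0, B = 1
Reduce the network between node 0 (A) and node 1 (B) by series/parallel combination:
  Rp1 = R1 ‖ R2 ‖ R3 ‖ R4 (parallel, all between nodes 0 and 1) = 1/(1/10 + 1/75000 + 1/1.6 + 1/2.2) = 0.8478 Ω
R_eq = 0.8478 Ω

Final answer: 0.8478 Ω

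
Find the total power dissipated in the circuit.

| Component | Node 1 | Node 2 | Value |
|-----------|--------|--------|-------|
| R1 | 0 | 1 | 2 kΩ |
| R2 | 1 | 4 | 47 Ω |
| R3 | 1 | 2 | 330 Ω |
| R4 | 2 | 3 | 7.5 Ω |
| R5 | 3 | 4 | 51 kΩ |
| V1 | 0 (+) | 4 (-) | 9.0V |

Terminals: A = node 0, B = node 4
Nodal analysis, taking node 4 as the 0 V reference.
Source V1 fixes V_0 = 9 V.
KCL at each unknown node (sum of currents leaving = 0; resistances in Ω):
  Node 1: (V_1 - 9)/2000 + (V_1 - 0)/47 + (V_1 - V_2)/330 = 0
  Node 2: (V_2 - V_1)/330 + (V_2 - V_3)/7.5 = 0
  Node 3: (V_3 - V_2)/7.5 + (V_3 - 0)/51000 = 0
Collecting terms (coefficients in siemens):
  0.02481·V_1 - 0.00303·V_2 = 0.0045
  0.1364·V_2 - 0.00303·V_1 - 0.1333·V_3 = 0
  0.1334·V_3 - 0.1333·V_2 = 0
Solving these 3 simultaneous equations (Gaussian elimination) gives:
  V_1 = 0.2065 V, V_2 = 0.2051 V, V_3 = 0.2051 V
Power in each resistor, P = (ΔV)²/R:
  P_R1 = (9 - 0.2065)²/2000 = 0.03866 W
  P_R2 = (0.2065 - 0)²/47 = 0.0009069 W
  P_R3 = (0.2065 - 0.2051)²/330 = 0.000000005337 W
  P_R4 = (0.2051 - 0.2051)²/7.5 = 0.0000000001213 W
  P_R5 = (0.2051 - 0)²/51000 = 0.0000008248 W
P_total = P_R1 + P_R2 + P_R3 + P_R4 + P_R5 = 0.03957 W

Final answer: 0.03957 W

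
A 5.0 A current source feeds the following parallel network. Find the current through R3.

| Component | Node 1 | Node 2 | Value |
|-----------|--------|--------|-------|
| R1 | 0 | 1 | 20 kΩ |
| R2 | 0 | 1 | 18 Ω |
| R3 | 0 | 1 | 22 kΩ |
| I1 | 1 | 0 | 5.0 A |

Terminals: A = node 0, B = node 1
All resistors sit directly between nodes 0 and 1, so they are in parallel and share one voltage V; the full source current 5 A splits among them.
1/R_par = 1/20000 + 1/18 + 1/22000 = 0.05565 S  =>  R_par = 17.97 Ω
V = I × R_par = 5 × 17.97 = 89.85 V
I_R3 = V/R3 = 89.85/22000 = 0.004084 A

Final answer: 0.004084 A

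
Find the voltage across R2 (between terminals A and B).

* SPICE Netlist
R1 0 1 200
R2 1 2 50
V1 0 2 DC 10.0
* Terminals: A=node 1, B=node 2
R1 and R2 are in series across V1 (node 0 → node 1 → node 2), and the output A–B is taken across R2, so this is a voltage divider.
Series current: I = V1/(R1 + R2) = 10/(200 + 50) = 10/250 = 0.04 A
V_R2 = I × R2 = V1 × R2/(R1 + R2) = 10 × 50/250 = 2 V

Final answer: 2 V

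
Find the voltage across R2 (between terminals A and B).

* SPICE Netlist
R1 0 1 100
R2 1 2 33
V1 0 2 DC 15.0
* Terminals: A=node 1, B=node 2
R1 and R2 are in series across V1 (node 0 → node 1 → node 2), and the output A–B is taken across R2, so this is a voltage divider.
Series current: I = V1/(R1 + R2) = 15/(100 + 33) = 15/133 = 0.1128 A
V_R2 = I × R2 = V1 × R2/(R1 + R2) = 15 × 33/133 = 3.722 V

Final answer: 3.722 V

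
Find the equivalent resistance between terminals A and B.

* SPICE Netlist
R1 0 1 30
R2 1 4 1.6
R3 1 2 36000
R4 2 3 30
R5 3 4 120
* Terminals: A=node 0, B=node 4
Reduce the network between node 0 (A) and node 4 (B) by series/parallel combination:
  Rs1 = R3 + R4 (series, joined only at node 2) = 36000 + 30 = 36030 Ω
  Rs2 = R5 + Rs1 (series, joined only at node 3) = 120 + 36030 = 36150 Ω
  Rp1 = R2 ‖ Rs2 (parallel, both between nodes 1 and 4) = 1/(1/1.6 + 1/36150) = 1.6 Ω
  Rs3 = R1 + Rp1 (series, joined only at node 1) = 30 + 1.6 = 31.6 Ω
R_eq = 31.6 Ω

Final answer: 31.6 Ω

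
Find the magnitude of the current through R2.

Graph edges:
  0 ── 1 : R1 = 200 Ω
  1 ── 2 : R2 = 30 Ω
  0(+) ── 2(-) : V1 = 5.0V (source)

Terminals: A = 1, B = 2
Nodal analysis, taking node 2 as the 0 V reference.
Source V1 fixes V_0 = 5 V.
KCL at each unknown node (sum of currents leaving = 0; resistances in Ω):
  Node 1: (V_1 - 5)/200 + (V_1 - 0)/30 = 0
Collecting terms: 0.03833 × V_1 = 0.025  =>  V_1 = 0.6522 V
I_R2 = (V_1 - V_2)/R2 = (0.6522 - 0)/30 = 0.02174 A
|I_R2| = 0.02174 A

Final answer: |I_R2| = 0.02174 A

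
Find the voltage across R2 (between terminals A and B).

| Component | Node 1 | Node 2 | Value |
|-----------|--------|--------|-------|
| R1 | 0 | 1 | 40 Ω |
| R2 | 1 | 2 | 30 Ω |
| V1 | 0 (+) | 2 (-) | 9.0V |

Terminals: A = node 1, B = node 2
R1 and R2 are in series across V1 (node 0 → node 1 → node 2), and the output A–B is taken across R2, so this is a voltage divider.
Series current: I = V1/(R1 + R2) = 9/(40 + 30) = 9/70 = 0.1286 A
V_R2 = I × R2 = V1 × R2/(R1 + R2) = 9 × 30/70 = 3.857 V

Final answer: 3.857 V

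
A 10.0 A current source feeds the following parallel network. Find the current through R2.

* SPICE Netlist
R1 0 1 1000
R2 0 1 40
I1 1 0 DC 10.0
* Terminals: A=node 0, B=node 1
All resistors sit directly between nodes 0 and 1, so they are in parallel and share one voltage V; the full source current 10 A splits among them.
1/R_par = 1/1000 + 1/40 = 0.026 S  =>  R_par = 38.46 Ω
V = I × R_par = 10 × 38.46 = 384.6 V
I_R2 = V/R2 = 384.6/40 = 9.615 A

Final answer: 9.615 A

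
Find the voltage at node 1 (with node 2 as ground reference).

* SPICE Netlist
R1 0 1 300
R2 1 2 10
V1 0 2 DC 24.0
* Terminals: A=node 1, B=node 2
Nodal analysis, taking node 2 as the 0 V reference.
Source V1 fixes V_0 = 24 V.
KCL at each unknown node (sum of currents leaving = 0; resistances in Ω):
  Node 1: (V_1 - 24)/300 + (V_1 - 0)/10 = 0
Collecting terms: 0.1033 × V_1 = 0.08  =>  V_1 = 0.7742 V
The requested potential is V_1 = 0.7742 V.

Final answer: V_1 = 0.7742 V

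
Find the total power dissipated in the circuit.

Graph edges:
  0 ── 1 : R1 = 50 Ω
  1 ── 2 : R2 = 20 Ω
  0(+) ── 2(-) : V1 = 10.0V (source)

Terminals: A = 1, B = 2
Nodal analysis, taking node 2 as the 0 V reference.
Source V1 fixes V_0 = 10 V.
KCL at each unknown node (sum of currents leaving = 0; resistances in Ω):
  Node 1: (V_1 - 10)/50 + (V_1 - 0)/20 = 0
Collecting terms: 0.07 × V_1 = 0.2  =>  V_1 = 2.857 V
Power in each resistor, P = (ΔV)²/R:
  P_R1 = (10 - 2.857)²/50 = 1.02 W
  P_R2 = (2.857 - 0)²/20 = 0.4082 W
P_total = P_R1 + P_R2 = 1.429 W

Final answer: 1.429 W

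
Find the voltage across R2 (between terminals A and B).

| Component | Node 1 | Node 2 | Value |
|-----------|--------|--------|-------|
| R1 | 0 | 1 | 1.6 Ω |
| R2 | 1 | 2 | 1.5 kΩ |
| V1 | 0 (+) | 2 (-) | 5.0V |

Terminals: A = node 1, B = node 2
R1 and R2 are in series across V1 (node 0 → node 1 → node 2), and the output A–B is taken across R2, so this is a voltage divider.
Series current: I = V1/(R1 + R2) = 5/(1.6 + 1500) = 5/1502 = 0.00333 A
V_R2 = I × R2 = V1 × R2/(R1 + R2) = 5 × 1500/1502 = 4.995 V

Final answer: 4.995 V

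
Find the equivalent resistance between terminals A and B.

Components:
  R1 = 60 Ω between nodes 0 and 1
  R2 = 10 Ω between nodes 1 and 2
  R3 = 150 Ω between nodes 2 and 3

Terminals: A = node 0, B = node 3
Reduce the network between node 0 (A) and node 3 (B) by series/parallel combination:
  Rs1 = R1 + R2 (series, joined only at node 1) = 60 + 10 = 70 Ω
  Rs2 = R3 + Rs1 (series, joined only at node 2) = 150 + 70 = 220 Ω
R_eq = 220 Ω

Final answer: 220 Ω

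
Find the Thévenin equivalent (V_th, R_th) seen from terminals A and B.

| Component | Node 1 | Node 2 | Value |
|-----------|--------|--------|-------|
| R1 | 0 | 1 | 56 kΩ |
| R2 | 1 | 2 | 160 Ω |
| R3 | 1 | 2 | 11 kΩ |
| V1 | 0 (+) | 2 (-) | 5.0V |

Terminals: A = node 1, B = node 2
Step 1 — V_th is the open-circuit voltage V_A - V_B (nothing connected across the terminals).
Nodal analysis, taking node 2 as the 0 V reference.
Source V1 fixes V_0 = 5 V.
KCL at each unknown node (sum of currents leaving = 0; resistances in Ω):
  Node 1: (V_1 - 5)/56000 + (V_1 - 0)/160 + (V_1 - 0)/11000 = 0
Collecting terms: 0.006359 × V_1 = 0.00008929  =>  V_1 = 0.01404 V
V_th = V_1 - V_2 = 0.01404 - 0 = 0.01404 V
Step 2 — R_th: zero the source — replace V1 by a short circuit (node 2 merges into node 0) — and find the resistance seen between A (node 1) and B (node 0).
Reduce the network between node 1 (A) and node 0 (B) by series/parallel combination:
  Rp1 = R1 ‖ R2 ‖ R3 (parallel, all between nodes 0 and 1) = 1/(1/56000 + 1/160 + 1/11000) = 157.3 Ω
R_th = 157.3 Ω

Final answer: V_th = 0.01404 V, R_th = 157.3 Ω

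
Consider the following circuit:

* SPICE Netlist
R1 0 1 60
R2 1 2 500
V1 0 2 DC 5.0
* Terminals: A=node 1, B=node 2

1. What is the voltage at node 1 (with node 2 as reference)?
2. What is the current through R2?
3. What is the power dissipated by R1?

Nodal analysis, taking node 2 as the 0 V reference.
Source V1 fixes V_0 = 5 V.
KCL at each unknown node (sum of currents leaving = 0; resistances in Ω):
  Node 1: (V_1 - 5)/60 + (V_1 - 0)/500 = 0
Collecting terms: 0.01867 × V_1 = 0.08333  =>  V_1 = 4.464 V
Part 1:
  Read off the nodal solution: V_1 = 4.464 V
Part 2:
  I_R2 = (V_1 - V_2)/R2 = (4.464 - 0)/500 = 0.008929 A
  Magnitude: I_R2 = 0.008929 A
Part 3:
  I_R1 = (V_0 - V_1)/R1 = (5 - 4.464)/60 = 0.008929 A
  P_R1 = I_R1² × R1 = (0.008929)² × 60 = 0.004783 W

Final answers:
1. V_1 = 4.464 V
2. I_R2 = 0.008929 A
3. P_R1 = 0.004783 W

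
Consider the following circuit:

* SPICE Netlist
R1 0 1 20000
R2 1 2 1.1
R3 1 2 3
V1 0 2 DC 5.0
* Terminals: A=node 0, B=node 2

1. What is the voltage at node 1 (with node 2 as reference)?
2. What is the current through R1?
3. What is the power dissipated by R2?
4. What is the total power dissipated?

Nodal analysis, taking node 2 as the 0 V reference.
Source V1 fixes V_0 = 5 V.
KCL at each unknown node (sum of currents leaving = 0; resistances in Ω):
  Node 1: (V_1 - 5)/20000 + (V_1 - 0)/1.1 + (V_1 - 0)/3 = 0
Collecting terms: 1.242 × V_1 = 0.00025  =>  V_1 = 0.0002012 V
Part 1:
  Read off the nodal solution: V_1 = 0.0002012 V
Part 2:
  I_R1 = (V_0 - V_1)/R1 = (5 - 0.0002012)/20000 = 0.00025 A
  Magnitude: I_R1 = 0.00025 A
Part 3:
  I_R2 = (V_1 - V_2)/R2 = (0.0002012 - 0)/1.1 = 0.0001829 A
  P_R2 = I_R2² × R2 = (0.0001829)² × 1.1 = 0.00000003681 W
Part 4:
  Power in each resistor, P = (ΔV)²/R:
    P_R1 = (5 - 0.0002012)²/20000 = 0.00125 W
    P_R2 = (0.0002012 - 0)²/1.1 = 0.00000003681 W
    P_R3 = (0.0002012 - 0)²/3 = 0.0000000135 W
  P_total = P_R1 + P_R2 + P_R3 = 0.00125 W

Final answers:
1. V_1 = 0.0002012 V
2. I_R1 = 0.00025 A
3. P_R2 = 3.681e-08 W
4. P_total = 0.00125 W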